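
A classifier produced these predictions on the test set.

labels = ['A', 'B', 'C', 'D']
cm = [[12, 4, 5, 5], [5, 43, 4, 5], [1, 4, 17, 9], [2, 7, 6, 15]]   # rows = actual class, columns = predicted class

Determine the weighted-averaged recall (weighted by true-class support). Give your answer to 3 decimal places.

Per-class recall (TP/(TP+FN)):
  A: TP=12, FN=4+5+5=14 → 12/26 = 0.4615
  B: TP=43, FN=5+4+5=14 → 43/57 = 0.7544
  C: TP=17, FN=1+4+9=14 → 17/31 = 0.5484
  D: TP=15, FN=2+7+6=15 → 15/30 = 0.5000
Weighted-recall = Σ (supportᵢ/N)·recallᵢ with N=144: (26/144)·0.4615 + (57/144)·0.7544 + (31/144)·0.5484 + (30/144)·0.5000 = 0.604

0.604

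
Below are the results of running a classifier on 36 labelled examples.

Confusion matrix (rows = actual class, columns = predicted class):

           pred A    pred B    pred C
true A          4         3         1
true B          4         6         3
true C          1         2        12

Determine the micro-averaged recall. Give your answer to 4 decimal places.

0.6111

Micro-averaging pools counts across classes: ΣTP=22, ΣFP=14, ΣFN=14.
Micro-recall = TP/(TP+FN) on pooled counts = 0.6111 (equals overall accuracy in single-label multiclass).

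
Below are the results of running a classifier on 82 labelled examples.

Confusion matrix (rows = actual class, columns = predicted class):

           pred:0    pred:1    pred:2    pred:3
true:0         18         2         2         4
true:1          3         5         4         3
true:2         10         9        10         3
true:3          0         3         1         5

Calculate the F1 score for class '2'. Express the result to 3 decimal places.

0.408

One-vs-rest for '2': TP = diagonal; FP = other classes predicted '2'; FN = '2' predicted as other.
F1 score = 2·TP/(2·TP+FP+FN).
2: TP=10, FP=2+4+1=7, FN=10+9+3=22 → 20/49 = 0.4082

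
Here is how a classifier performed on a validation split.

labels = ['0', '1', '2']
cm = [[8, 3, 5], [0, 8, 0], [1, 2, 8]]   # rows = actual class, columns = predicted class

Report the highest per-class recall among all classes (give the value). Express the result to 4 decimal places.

Per-class recall (TP/(TP+FN)):
  0: TP=8, FN=3+5=8 → 8/16 = 0.50000
  1: TP=8, FN=0+0=0 → 8/8 = 1.00000
  2: TP=8, FN=1+2=3 → 8/11 = 0.72727
Highest is class '1' with recall = 1.0000.

1.0000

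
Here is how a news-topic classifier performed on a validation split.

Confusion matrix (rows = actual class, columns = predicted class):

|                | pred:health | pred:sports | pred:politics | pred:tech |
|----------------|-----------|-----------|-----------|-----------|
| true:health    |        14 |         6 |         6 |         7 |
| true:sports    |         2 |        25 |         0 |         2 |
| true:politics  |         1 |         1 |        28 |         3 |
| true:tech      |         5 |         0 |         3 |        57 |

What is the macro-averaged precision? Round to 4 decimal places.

Per-class precision (TP/(TP+FP)):
  health: TP=14, FP=2+1+5=8 → 14/22 = 0.63636
  sports: TP=25, FP=6+1+0=7 → 25/32 = 0.78125
  politics: TP=28, FP=6+0+3=9 → 28/37 = 0.75676
  tech: TP=57, FP=7+2+3=12 → 57/69 = 0.82609
Macro-precision = mean = (0.63636 + 0.78125 + 0.75676 + 0.82609) / 4 = 0.7501

0.7501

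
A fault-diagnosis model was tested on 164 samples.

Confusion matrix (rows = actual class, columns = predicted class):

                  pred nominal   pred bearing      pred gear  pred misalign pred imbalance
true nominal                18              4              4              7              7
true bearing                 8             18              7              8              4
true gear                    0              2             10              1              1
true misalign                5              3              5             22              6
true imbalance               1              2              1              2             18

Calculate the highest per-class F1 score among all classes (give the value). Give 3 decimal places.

Per-class F1 score (2·TP/(2·TP+FP+FN)):
  nominal: TP=18, FP=8+0+5+1=14, FN=4+4+7+7=22 → 36/72 = 0.5000
  bearing: TP=18, FP=4+2+3+2=11, FN=8+7+8+4=27 → 36/74 = 0.4865
  gear: TP=10, FP=4+7+5+1=17, FN=0+2+1+1=4 → 20/41 = 0.4878
  misalign: TP=22, FP=7+8+1+2=18, FN=5+3+5+6=19 → 44/81 = 0.5432
  imbalance: TP=18, FP=7+4+1+6=18, FN=1+2+1+2=6 → 36/60 = 0.6000
Highest is class 'imbalance' with F1 score = 0.600.

0.600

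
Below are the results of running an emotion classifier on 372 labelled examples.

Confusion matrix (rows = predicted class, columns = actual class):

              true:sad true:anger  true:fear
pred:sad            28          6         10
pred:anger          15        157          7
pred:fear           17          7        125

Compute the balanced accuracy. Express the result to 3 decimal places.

Balanced accuracy = mean of per-class recall.
  sad: recall = 28/60 = 0.4667
  anger: recall = 157/170 = 0.9235
  fear: recall = 125/142 = 0.8803
Mean = (0.4667 + 0.9235 + 0.8803) / 3 = 0.757

0.757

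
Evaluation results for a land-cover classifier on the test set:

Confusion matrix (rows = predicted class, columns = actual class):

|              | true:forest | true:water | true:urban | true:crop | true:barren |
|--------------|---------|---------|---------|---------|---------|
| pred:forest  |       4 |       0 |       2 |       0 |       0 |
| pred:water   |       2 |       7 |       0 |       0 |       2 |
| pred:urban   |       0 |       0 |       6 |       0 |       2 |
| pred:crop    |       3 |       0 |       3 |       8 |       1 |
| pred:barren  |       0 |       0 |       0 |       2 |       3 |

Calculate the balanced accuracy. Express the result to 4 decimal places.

0.6330

Balanced accuracy = mean of per-class recall.
  forest: recall = 4/9 = 0.44444
  water: recall = 7/7 = 1.00000
  urban: recall = 6/11 = 0.54545
  crop: recall = 8/10 = 0.80000
  barren: recall = 3/8 = 0.37500
Mean = (0.44444 + 1.00000 + 0.54545 + 0.80000 + 0.37500) / 5 = 0.6330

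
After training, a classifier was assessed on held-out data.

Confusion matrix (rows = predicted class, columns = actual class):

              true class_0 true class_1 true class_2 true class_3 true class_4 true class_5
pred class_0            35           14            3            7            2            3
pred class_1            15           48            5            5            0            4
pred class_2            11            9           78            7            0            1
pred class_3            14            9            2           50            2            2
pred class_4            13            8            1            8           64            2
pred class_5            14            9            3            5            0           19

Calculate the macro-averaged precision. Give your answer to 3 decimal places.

Per-class precision (TP/(TP+FP)):
  class_0: TP=35, FP=14+3+7+2+3=29 → 35/64 = 0.5469
  class_1: TP=48, FP=15+5+5+0+4=29 → 48/77 = 0.6234
  class_2: TP=78, FP=11+9+7+0+1=28 → 78/106 = 0.7358
  class_3: TP=50, FP=14+9+2+2+2=29 → 50/79 = 0.6329
  class_4: TP=64, FP=13+8+1+8+2=32 → 64/96 = 0.6667
  class_5: TP=19, FP=14+9+3+5+0=31 → 19/50 = 0.3800
Macro-precision = mean = (0.5469 + 0.6234 + 0.7358 + 0.6329 + 0.6667 + 0.3800) / 6 = 0.598

0.598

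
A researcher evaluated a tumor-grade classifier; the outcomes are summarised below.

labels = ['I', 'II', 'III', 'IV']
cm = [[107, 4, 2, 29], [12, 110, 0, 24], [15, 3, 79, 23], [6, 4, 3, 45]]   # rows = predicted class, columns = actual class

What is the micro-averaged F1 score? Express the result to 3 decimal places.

Micro-averaging pools counts across classes: ΣTP=341, ΣFP=125, ΣFN=125.
Micro-F1 score = 2·TP/(2·TP+FP+FN) on pooled counts = 0.732 (equals overall accuracy in single-label multiclass).

0.732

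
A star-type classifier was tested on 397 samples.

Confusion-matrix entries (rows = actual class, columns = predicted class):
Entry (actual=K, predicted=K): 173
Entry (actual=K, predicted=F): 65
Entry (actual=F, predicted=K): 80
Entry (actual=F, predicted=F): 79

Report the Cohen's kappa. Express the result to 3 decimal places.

0.227

Observed agreement pₒ = trace/N = 252/397 = 0.6348
Expected agreement pₑ = Σ (rowᵢ·colᵢ)/N² = (238·253 + 159·144)/397² = 0.5273
κ = (pₒ − pₑ)/(1 − pₑ) = (0.6348 − 0.5273)/(1 − 0.5273) = 0.227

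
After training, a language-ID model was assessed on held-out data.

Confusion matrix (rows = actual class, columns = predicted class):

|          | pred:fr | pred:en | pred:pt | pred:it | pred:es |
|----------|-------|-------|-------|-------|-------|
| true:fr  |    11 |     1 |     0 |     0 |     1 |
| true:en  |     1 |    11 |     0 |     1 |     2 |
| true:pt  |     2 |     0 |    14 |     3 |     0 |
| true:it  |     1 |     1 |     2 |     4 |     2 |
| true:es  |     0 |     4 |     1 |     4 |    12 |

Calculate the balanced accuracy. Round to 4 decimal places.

0.6576

Balanced accuracy = mean of per-class recall.
  fr: recall = 11/13 = 0.84615
  en: recall = 11/15 = 0.73333
  pt: recall = 14/19 = 0.73684
  it: recall = 4/10 = 0.40000
  es: recall = 12/21 = 0.57143
Mean = (0.84615 + 0.73333 + 0.73684 + 0.40000 + 0.57143) / 5 = 0.6576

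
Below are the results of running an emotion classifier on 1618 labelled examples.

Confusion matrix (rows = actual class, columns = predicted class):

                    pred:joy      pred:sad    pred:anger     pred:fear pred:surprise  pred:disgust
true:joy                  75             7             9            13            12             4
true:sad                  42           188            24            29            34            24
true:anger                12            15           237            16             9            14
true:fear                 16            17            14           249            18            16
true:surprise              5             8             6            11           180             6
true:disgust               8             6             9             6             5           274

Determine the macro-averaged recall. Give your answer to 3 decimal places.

0.739

Per-class recall (TP/(TP+FN)):
  joy: TP=75, FN=7+9+13+12+4=45 → 75/120 = 0.6250
  sad: TP=188, FN=42+24+29+34+24=153 → 188/341 = 0.5513
  anger: TP=237, FN=12+15+16+9+14=66 → 237/303 = 0.7822
  fear: TP=249, FN=16+17+14+18+16=81 → 249/330 = 0.7545
  surprise: TP=180, FN=5+8+6+11+6=36 → 180/216 = 0.8333
  disgust: TP=274, FN=8+6+9+6+5=34 → 274/308 = 0.8896
Macro-recall = mean = (0.6250 + 0.5513 + 0.7822 + 0.7545 + 0.8333 + 0.8896) / 6 = 0.739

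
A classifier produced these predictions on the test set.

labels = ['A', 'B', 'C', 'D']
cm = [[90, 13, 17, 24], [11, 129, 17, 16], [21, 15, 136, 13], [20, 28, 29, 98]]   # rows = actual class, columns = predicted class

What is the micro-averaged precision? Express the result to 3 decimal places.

0.669

Micro-averaging pools counts across classes: ΣTP=453, ΣFP=224, ΣFN=224.
Micro-precision = TP/(TP+FP) on pooled counts = 0.669 (equals overall accuracy in single-label multiclass).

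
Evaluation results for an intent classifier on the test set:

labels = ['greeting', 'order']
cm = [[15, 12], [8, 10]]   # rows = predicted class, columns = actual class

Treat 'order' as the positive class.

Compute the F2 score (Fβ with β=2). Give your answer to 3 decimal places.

0.472

Fβ = (1+β²)·TP / ((1+β²)·TP + β²·FN + FP), with β²=4
= 5·10 / (5·10 + 4·12 + 8) = 0.472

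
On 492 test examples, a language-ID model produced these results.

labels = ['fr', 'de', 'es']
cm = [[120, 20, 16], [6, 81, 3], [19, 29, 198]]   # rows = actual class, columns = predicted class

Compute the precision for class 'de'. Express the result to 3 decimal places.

precision = TP/(TP+FP).
de: TP=81, FP=20+29=49 → 81/130 = 0.6231

0.623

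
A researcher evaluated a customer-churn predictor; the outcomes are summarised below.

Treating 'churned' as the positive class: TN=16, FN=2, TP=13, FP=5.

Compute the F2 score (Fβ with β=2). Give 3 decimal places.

0.833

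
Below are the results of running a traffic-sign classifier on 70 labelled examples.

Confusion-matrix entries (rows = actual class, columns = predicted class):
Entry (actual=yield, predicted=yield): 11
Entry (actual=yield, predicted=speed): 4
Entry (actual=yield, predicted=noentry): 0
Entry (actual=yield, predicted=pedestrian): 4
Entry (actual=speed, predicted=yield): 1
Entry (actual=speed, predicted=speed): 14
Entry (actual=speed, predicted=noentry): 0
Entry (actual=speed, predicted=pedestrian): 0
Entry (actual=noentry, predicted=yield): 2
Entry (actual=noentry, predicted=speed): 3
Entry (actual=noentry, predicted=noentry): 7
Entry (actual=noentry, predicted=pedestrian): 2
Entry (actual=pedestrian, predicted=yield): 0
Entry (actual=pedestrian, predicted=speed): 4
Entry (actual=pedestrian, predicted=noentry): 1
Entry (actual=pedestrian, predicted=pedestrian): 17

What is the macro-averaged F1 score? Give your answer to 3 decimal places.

Per-class F1 score (2·TP/(2·TP+FP+FN)):
  yield: TP=11, FP=1+2+0=3, FN=4+0+4=8 → 22/33 = 0.6667
  speed: TP=14, FP=4+3+4=11, FN=1+0+0=1 → 28/40 = 0.7000
  noentry: TP=7, FP=0+0+1=1, FN=2+3+2=7 → 14/22 = 0.6364
  pedestrian: TP=17, FP=4+0+2=6, FN=0+4+1=5 → 34/45 = 0.7556
Macro-F1 score = mean = (0.6667 + 0.7000 + 0.6364 + 0.7556) / 4 = 0.690

0.690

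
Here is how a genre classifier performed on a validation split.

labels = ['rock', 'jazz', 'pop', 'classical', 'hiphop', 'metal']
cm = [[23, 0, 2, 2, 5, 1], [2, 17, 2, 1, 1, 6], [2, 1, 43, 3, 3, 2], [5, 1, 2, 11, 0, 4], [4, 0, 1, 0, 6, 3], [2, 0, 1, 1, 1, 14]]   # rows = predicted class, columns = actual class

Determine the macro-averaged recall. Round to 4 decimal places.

Per-class recall (TP/(TP+FN)):
  rock: TP=23, FN=2+2+5+4+2=15 → 23/38 = 0.60526
  jazz: TP=17, FN=0+1+1+0+0=2 → 17/19 = 0.89474
  pop: TP=43, FN=2+2+2+1+1=8 → 43/51 = 0.84314
  classical: TP=11, FN=2+1+3+0+1=7 → 11/18 = 0.61111
  hiphop: TP=6, FN=5+1+3+0+1=10 → 6/16 = 0.37500
  metal: TP=14, FN=1+6+2+4+3=16 → 14/30 = 0.46667
Macro-recall = mean = (0.60526 + 0.89474 + 0.84314 + 0.61111 + 0.37500 + 0.46667) / 6 = 0.6327

0.6327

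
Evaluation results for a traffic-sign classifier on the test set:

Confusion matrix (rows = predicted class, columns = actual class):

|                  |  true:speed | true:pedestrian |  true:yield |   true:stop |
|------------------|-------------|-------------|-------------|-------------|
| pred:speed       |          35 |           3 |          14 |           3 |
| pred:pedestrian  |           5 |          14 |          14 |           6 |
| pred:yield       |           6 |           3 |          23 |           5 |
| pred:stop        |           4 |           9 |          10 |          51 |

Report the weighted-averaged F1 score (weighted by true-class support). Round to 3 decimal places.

0.593

Per-class F1 score (2·TP/(2·TP+FP+FN)):
  speed: TP=35, FP=3+14+3=20, FN=5+6+4=15 → 70/105 = 0.6667
  pedestrian: TP=14, FP=5+14+6=25, FN=3+3+9=15 → 28/68 = 0.4118
  yield: TP=23, FP=6+3+5=14, FN=14+14+10=38 → 46/98 = 0.4694
  stop: TP=51, FP=4+9+10=23, FN=3+6+5=14 → 102/139 = 0.7338
Weighted-F1 score = Σ (supportᵢ/N)·F1 scoreᵢ with N=205: (50/205)·0.6667 + (29/205)·0.4118 + (61/205)·0.4694 + (65/205)·0.7338 = 0.593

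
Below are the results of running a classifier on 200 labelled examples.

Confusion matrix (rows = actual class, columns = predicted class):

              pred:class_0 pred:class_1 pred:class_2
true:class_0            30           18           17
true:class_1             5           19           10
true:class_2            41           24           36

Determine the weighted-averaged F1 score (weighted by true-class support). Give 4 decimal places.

0.4280

Per-class F1 score (2·TP/(2·TP+FP+FN)):
  class_0: TP=30, FP=5+41=46, FN=18+17=35 → 60/141 = 0.42553
  class_1: TP=19, FP=18+24=42, FN=5+10=15 → 38/95 = 0.40000
  class_2: TP=36, FP=17+10=27, FN=41+24=65 → 72/164 = 0.43902
Weighted-F1 score = Σ (supportᵢ/N)·F1 scoreᵢ with N=200: (65/200)·0.42553 + (34/200)·0.40000 + (101/200)·0.43902 = 0.4280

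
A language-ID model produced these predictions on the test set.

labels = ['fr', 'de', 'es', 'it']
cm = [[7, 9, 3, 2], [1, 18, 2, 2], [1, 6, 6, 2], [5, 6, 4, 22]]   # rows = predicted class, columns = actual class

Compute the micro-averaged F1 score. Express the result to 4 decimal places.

0.5521

Micro-averaging pools counts across classes: ΣTP=53, ΣFP=43, ΣFN=43.
Micro-F1 score = 2·TP/(2·TP+FP+FN) on pooled counts = 0.5521 (equals overall accuracy in single-label multiclass).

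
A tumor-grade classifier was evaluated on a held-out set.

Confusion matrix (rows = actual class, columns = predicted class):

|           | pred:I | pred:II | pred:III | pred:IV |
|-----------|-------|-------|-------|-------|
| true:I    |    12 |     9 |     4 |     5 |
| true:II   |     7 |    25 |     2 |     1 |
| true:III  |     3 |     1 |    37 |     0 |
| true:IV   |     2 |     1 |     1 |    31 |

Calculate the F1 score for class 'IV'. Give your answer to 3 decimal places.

0.861

One-vs-rest for 'IV': TP = diagonal; FP = other classes predicted 'IV'; FN = 'IV' predicted as other.
F1 score = 2·TP/(2·TP+FP+FN).
IV: TP=31, FP=5+1+0=6, FN=2+1+1=4 → 62/72 = 0.8611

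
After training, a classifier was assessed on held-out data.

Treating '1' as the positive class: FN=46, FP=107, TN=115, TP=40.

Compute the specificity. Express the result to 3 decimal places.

0.518

Specificity = TN/(TN+FP) = 115/(115+107) = 0.518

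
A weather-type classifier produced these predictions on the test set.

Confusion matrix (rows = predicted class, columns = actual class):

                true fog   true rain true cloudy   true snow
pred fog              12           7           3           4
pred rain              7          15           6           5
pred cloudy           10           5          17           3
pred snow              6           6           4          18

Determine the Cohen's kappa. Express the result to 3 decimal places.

Observed agreement pₒ = trace/N = 62/128 = 0.4844
Expected agreement pₑ = Σ (rowᵢ·colᵢ)/N² = (35·26 + 33·33 + 30·35 + 30·34)/128² = 0.2484
κ = (pₒ − pₑ)/(1 − pₑ) = (0.4844 − 0.2484)/(1 − 0.2484) = 0.314

0.314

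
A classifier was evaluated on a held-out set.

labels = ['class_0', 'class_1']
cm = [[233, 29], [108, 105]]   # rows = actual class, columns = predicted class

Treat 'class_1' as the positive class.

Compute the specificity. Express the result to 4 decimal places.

Specificity = TN/(TN+FP) = 233/(233+29) = 0.8893

0.8893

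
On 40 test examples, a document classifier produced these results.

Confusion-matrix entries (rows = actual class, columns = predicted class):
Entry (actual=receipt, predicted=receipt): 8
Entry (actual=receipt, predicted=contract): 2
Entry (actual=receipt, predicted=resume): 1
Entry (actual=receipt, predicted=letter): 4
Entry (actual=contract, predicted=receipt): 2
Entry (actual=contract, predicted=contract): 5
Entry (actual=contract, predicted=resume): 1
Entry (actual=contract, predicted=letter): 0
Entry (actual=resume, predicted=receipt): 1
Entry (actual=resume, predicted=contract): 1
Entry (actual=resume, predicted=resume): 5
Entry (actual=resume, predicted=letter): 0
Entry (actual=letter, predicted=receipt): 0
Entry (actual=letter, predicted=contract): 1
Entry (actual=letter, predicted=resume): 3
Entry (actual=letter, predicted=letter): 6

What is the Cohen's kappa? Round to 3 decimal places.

0.464

Observed agreement pₒ = trace/N = 24/40 = 0.6000
Expected agreement pₑ = Σ (rowᵢ·colᵢ)/N² = (15·11 + 8·9 + 7·10 + 10·10)/40² = 0.2544
κ = (pₒ − pₑ)/(1 − pₑ) = (0.6000 − 0.2544)/(1 − 0.2544) = 0.464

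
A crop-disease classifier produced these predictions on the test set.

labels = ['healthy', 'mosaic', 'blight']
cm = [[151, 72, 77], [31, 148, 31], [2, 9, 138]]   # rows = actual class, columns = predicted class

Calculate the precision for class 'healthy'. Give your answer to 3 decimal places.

Take TP from the diagonal, FP from the rest of the 'healthy' prediction marginal, FN from the rest of the 'healthy' actual marginal.
precision = TP/(TP+FP).
healthy: TP=151, FP=31+2=33 → 151/184 = 0.8207

0.821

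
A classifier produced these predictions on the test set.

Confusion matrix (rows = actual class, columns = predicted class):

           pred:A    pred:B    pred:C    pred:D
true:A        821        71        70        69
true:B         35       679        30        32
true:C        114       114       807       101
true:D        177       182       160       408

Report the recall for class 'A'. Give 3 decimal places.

0.796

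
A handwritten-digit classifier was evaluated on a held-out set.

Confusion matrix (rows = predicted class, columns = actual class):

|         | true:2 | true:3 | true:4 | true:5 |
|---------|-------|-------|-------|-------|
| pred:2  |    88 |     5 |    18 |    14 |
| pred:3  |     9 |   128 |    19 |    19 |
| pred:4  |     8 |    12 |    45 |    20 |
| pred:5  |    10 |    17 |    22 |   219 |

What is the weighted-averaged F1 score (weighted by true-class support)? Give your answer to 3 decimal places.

0.731

Per-class F1 score (2·TP/(2·TP+FP+FN)):
  2: TP=88, FP=5+18+14=37, FN=9+8+10=27 → 176/240 = 0.7333
  3: TP=128, FP=9+19+19=47, FN=5+12+17=34 → 256/337 = 0.7596
  4: TP=45, FP=8+12+20=40, FN=18+19+22=59 → 90/189 = 0.4762
  5: TP=219, FP=10+17+22=49, FN=14+19+20=53 → 438/540 = 0.8111
Weighted-F1 score = Σ (supportᵢ/N)·F1 scoreᵢ with N=653: (115/653)·0.7333 + (162/653)·0.7596 + (104/653)·0.4762 + (272/653)·0.8111 = 0.731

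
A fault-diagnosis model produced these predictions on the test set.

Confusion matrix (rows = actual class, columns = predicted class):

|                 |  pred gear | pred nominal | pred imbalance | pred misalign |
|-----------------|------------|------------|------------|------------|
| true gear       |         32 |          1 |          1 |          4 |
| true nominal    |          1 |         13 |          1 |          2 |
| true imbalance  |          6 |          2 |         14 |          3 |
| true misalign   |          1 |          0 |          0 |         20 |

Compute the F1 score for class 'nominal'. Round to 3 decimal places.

Treat 'nominal' as positive and all other classes as negative.
F1 score = 2·TP/(2·TP+FP+FN).
nominal: TP=13, FP=1+2+0=3, FN=1+1+2=4 → 26/33 = 0.7879

0.788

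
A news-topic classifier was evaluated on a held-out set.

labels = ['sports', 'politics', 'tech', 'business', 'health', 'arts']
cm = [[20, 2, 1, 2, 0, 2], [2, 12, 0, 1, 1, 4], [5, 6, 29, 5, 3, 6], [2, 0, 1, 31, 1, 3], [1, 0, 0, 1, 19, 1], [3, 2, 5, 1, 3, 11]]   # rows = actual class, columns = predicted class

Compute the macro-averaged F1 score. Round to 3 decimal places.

Per-class F1 score (2·TP/(2·TP+FP+FN)):
  sports: TP=20, FP=2+5+2+1+3=13, FN=2+1+2+0+2=7 → 40/60 = 0.6667
  politics: TP=12, FP=2+6+0+0+2=10, FN=2+0+1+1+4=8 → 24/42 = 0.5714
  tech: TP=29, FP=1+0+1+0+5=7, FN=5+6+5+3+6=25 → 58/90 = 0.6444
  business: TP=31, FP=2+1+5+1+1=10, FN=2+0+1+1+3=7 → 62/79 = 0.7848
  health: TP=19, FP=0+1+3+1+3=8, FN=1+0+0+1+1=3 → 38/49 = 0.7755
  arts: TP=11, FP=2+4+6+3+1=16, FN=3+2+5+1+3=14 → 22/52 = 0.4231
Macro-F1 score = mean = (0.6667 + 0.5714 + 0.6444 + 0.7848 + 0.7755 + 0.4231) / 6 = 0.644

0.644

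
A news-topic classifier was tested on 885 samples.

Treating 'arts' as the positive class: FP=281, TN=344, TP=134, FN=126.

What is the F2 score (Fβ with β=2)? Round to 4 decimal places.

Fβ = (1+β²)·TP / ((1+β²)·TP + β²·FN + FP), with β²=4
= 5·134 / (5·134 + 4·126 + 281) = 0.4605

0.4605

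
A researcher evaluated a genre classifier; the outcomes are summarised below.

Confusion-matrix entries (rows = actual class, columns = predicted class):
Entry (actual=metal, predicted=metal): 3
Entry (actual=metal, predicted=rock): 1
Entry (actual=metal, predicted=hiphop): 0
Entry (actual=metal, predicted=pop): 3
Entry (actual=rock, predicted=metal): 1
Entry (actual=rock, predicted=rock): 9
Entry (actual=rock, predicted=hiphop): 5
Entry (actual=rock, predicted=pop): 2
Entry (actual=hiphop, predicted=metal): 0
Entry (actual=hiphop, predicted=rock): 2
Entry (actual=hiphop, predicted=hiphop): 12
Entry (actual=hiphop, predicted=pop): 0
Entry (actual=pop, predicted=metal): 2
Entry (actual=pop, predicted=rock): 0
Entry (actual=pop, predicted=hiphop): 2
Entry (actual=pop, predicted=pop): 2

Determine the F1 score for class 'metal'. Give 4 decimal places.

0.4615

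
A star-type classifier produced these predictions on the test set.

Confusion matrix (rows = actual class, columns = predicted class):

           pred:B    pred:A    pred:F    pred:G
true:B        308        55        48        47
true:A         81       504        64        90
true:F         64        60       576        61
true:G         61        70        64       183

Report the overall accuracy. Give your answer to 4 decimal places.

0.6725

Accuracy = trace / total = (308+504+576+183=1571) / 2336 = 1571/2336 = 0.6725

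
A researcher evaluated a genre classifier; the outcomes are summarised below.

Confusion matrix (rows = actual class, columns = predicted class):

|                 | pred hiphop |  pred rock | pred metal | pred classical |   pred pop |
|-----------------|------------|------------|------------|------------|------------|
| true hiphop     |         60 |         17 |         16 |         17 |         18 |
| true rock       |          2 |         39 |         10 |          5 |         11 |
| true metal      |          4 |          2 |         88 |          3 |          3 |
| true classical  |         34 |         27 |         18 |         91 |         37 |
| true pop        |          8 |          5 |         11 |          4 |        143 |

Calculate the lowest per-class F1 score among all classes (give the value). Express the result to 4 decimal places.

Per-class F1 score (2·TP/(2·TP+FP+FN)):
  hiphop: TP=60, FP=2+4+34+8=48, FN=17+16+17+18=68 → 120/236 = 0.50847
  rock: TP=39, FP=17+2+27+5=51, FN=2+10+5+11=28 → 78/157 = 0.49682
  metal: TP=88, FP=16+10+18+11=55, FN=4+2+3+3=12 → 176/243 = 0.72428
  classical: TP=91, FP=17+5+3+4=29, FN=34+27+18+37=116 → 182/327 = 0.55657
  pop: TP=143, FP=18+11+3+37=69, FN=8+5+11+4=28 → 286/383 = 0.74674
Lowest is class 'rock' with F1 score = 0.4968.

0.4968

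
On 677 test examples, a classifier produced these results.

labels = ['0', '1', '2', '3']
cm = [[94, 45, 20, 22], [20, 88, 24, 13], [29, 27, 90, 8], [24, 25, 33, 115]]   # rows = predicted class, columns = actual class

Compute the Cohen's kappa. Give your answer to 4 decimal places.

0.4300

Observed agreement pₒ = trace/N = 387/677 = 0.57164
Expected agreement pₑ = Σ (rowᵢ·colᵢ)/N² = (167·181 + 185·145 + 167·154 + 158·197)/677² = 0.24850
κ = (pₒ − pₑ)/(1 − pₑ) = (0.57164 − 0.24850)/(1 − 0.24850) = 0.4300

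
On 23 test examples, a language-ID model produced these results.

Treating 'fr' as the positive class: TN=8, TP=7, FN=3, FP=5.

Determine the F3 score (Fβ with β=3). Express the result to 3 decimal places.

0.686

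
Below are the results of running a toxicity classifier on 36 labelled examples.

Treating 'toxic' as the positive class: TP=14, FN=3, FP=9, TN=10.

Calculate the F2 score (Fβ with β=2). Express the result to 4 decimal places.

0.7692

Fβ = (1+β²)·TP / ((1+β²)·TP + β²·FN + FP), with β²=4
= 5·14 / (5·14 + 4·3 + 9) = 0.7692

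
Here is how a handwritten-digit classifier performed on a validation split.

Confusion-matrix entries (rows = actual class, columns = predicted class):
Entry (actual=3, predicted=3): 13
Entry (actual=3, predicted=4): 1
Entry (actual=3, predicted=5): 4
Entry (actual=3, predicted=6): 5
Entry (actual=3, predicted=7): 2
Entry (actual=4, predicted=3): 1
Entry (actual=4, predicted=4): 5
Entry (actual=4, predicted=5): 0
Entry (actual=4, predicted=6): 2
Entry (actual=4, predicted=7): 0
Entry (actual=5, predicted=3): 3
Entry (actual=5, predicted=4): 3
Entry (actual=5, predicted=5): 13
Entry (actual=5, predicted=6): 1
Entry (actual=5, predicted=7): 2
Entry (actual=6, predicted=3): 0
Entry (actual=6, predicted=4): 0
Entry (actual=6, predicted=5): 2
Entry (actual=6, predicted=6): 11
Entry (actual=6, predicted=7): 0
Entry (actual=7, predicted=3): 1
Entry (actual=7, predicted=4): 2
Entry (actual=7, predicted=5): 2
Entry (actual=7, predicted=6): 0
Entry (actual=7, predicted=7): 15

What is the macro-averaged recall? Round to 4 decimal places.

Per-class recall (TP/(TP+FN)):
  3: TP=13, FN=1+4+5+2=12 → 13/25 = 0.52000
  4: TP=5, FN=1+0+2+0=3 → 5/8 = 0.62500
  5: TP=13, FN=3+3+1+2=9 → 13/22 = 0.59091
  6: TP=11, FN=0+0+2+0=2 → 11/13 = 0.84615
  7: TP=15, FN=1+2+2+0=5 → 15/20 = 0.75000
Macro-recall = mean = (0.52000 + 0.62500 + 0.59091 + 0.84615 + 0.75000) / 5 = 0.6664

0.6664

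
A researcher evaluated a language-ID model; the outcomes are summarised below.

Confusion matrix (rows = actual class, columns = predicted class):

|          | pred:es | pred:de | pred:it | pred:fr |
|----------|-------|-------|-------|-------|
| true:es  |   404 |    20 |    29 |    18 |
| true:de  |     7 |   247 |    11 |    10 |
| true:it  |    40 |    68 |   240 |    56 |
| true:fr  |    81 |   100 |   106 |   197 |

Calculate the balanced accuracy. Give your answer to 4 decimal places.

0.6893

Balanced accuracy = mean of per-class recall.
  es: recall = 404/471 = 0.85775
  de: recall = 247/275 = 0.89818
  it: recall = 240/404 = 0.59406
  fr: recall = 197/484 = 0.40702
Mean = (0.85775 + 0.89818 + 0.59406 + 0.40702) / 4 = 0.6893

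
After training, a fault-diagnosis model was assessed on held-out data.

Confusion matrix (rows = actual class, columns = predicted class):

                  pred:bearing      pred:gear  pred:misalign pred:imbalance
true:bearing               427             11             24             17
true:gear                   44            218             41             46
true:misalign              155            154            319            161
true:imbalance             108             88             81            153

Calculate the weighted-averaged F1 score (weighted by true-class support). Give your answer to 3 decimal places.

Per-class F1 score (2·TP/(2·TP+FP+FN)):
  bearing: TP=427, FP=44+155+108=307, FN=11+24+17=52 → 854/1213 = 0.7040
  gear: TP=218, FP=11+154+88=253, FN=44+41+46=131 → 436/820 = 0.5317
  misalign: TP=319, FP=24+41+81=146, FN=155+154+161=470 → 638/1254 = 0.5088
  imbalance: TP=153, FP=17+46+161=224, FN=108+88+81=277 → 306/807 = 0.3792
Weighted-F1 score = Σ (supportᵢ/N)·F1 scoreᵢ with N=2047: (479/2047)·0.7040 + (349/2047)·0.5317 + (789/2047)·0.5088 + (430/2047)·0.3792 = 0.531

0.531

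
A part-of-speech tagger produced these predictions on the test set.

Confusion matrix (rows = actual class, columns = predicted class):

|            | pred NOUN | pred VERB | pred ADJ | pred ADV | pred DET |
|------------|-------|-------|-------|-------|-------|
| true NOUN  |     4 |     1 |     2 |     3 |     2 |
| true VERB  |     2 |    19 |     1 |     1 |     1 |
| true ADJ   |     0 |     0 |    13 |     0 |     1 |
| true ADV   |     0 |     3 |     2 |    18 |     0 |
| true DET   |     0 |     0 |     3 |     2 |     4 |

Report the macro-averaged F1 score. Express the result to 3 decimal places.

Per-class F1 score (2·TP/(2·TP+FP+FN)):
  NOUN: TP=4, FP=2+0+0+0=2, FN=1+2+3+2=8 → 8/18 = 0.4444
  VERB: TP=19, FP=1+0+3+0=4, FN=2+1+1+1=5 → 38/47 = 0.8085
  ADJ: TP=13, FP=2+1+2+3=8, FN=0+0+0+1=1 → 26/35 = 0.7429
  ADV: TP=18, FP=3+1+0+2=6, FN=0+3+2+0=5 → 36/47 = 0.7660
  DET: TP=4, FP=2+1+1+0=4, FN=0+0+3+2=5 → 8/17 = 0.4706
Macro-F1 score = mean = (0.4444 + 0.8085 + 0.7429 + 0.7660 + 0.4706) / 5 = 0.646

0.646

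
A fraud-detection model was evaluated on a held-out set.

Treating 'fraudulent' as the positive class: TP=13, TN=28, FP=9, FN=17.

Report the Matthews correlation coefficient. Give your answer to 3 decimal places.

0.201

MCC = (TP·TN − FP·FN) / √((TP+FP)(TP+FN)(TN+FP)(TN+FN))
Numerator = 13·28 − 9·17 = 211
Denominator = √(22·30·37·45) = √1098900 = 1048.2843
MCC = 211 / 1048.2843 = 0.201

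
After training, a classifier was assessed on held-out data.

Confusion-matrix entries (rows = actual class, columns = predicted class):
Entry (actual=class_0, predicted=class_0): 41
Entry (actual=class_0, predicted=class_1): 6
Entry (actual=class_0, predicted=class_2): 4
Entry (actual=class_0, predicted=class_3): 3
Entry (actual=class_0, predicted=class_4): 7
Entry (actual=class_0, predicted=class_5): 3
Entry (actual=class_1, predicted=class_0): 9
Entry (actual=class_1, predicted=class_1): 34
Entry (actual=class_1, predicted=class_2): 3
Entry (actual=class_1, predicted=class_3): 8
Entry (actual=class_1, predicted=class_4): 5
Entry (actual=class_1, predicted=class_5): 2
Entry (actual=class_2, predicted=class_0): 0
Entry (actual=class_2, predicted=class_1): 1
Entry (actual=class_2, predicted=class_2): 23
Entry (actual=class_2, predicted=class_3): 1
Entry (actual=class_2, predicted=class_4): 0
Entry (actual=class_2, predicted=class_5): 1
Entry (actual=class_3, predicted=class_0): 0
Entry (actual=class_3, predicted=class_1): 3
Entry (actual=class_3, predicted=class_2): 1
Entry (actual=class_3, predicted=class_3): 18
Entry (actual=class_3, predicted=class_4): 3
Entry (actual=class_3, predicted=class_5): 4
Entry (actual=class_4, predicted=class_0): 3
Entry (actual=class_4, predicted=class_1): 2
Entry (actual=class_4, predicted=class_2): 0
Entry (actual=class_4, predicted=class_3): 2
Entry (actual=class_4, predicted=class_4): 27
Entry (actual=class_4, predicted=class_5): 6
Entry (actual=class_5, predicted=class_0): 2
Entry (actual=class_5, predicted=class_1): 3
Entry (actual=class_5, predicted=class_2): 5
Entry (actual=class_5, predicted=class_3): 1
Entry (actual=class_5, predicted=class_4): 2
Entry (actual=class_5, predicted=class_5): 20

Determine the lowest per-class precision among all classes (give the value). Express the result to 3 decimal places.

0.545

Per-class precision (TP/(TP+FP)):
  class_0: TP=41, FP=9+0+0+3+2=14 → 41/55 = 0.7455
  class_1: TP=34, FP=6+1+3+2+3=15 → 34/49 = 0.6939
  class_2: TP=23, FP=4+3+1+0+5=13 → 23/36 = 0.6389
  class_3: TP=18, FP=3+8+1+2+1=15 → 18/33 = 0.5455
  class_4: TP=27, FP=7+5+0+3+2=17 → 27/44 = 0.6136
  class_5: TP=20, FP=3+2+1+4+6=16 → 20/36 = 0.5556
Lowest is class 'class_3' with precision = 0.545.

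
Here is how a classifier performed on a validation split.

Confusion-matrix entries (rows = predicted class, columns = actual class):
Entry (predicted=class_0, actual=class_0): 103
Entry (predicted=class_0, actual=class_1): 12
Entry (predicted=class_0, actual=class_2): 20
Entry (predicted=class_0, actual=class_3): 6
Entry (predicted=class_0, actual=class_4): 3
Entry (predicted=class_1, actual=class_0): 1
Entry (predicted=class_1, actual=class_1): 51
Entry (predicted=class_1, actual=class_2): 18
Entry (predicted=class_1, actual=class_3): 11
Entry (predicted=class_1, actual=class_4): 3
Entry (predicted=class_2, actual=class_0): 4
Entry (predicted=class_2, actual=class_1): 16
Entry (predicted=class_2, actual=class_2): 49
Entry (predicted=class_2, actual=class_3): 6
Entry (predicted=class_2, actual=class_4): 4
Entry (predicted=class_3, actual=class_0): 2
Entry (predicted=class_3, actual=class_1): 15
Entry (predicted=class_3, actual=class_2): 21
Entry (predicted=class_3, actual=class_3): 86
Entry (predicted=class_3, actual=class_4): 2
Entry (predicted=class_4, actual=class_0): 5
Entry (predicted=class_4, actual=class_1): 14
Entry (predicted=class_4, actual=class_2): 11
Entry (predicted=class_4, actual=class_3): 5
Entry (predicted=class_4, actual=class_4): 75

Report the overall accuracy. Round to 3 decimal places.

0.670

Accuracy = trace / total = (103+51+49+86+75=364) / 543 = 364/543 = 0.670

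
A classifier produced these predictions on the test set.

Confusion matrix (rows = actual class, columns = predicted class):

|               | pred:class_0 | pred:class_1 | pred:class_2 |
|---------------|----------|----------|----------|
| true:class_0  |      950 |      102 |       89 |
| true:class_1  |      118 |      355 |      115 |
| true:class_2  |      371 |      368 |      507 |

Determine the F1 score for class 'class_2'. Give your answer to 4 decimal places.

0.5181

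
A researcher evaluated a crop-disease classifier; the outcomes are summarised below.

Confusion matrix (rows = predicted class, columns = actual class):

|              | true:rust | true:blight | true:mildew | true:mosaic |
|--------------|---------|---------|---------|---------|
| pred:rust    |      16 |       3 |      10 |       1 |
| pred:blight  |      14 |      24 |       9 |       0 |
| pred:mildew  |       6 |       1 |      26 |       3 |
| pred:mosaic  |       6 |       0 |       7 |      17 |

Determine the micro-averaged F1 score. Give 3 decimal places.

0.580

Micro-averaging pools counts across classes: ΣTP=83, ΣFP=60, ΣFN=60.
Micro-F1 score = 2·TP/(2·TP+FP+FN) on pooled counts = 0.580 (equals overall accuracy in single-label multiclass).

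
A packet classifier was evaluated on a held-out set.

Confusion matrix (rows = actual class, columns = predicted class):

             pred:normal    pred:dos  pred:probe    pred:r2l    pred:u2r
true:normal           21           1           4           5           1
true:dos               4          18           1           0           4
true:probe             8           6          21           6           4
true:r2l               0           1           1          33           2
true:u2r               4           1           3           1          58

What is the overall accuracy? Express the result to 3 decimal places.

Accuracy = trace / total = (21+18+21+33+58=151) / 208 = 151/208 = 0.726

0.726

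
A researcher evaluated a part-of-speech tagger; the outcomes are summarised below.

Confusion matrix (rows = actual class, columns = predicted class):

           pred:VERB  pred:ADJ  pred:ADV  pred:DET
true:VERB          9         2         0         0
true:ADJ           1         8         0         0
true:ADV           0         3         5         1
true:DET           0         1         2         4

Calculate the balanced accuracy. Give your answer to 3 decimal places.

Balanced accuracy = mean of per-class recall.
  VERB: recall = 9/11 = 0.8182
  ADJ: recall = 8/9 = 0.8889
  ADV: recall = 5/9 = 0.5556
  DET: recall = 4/7 = 0.5714
Mean = (0.8182 + 0.8889 + 0.5556 + 0.5714) / 4 = 0.709

0.709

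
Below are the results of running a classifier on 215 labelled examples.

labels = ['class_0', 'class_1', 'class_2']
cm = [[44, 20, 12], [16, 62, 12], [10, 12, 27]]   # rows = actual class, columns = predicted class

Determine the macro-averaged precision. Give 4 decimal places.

Per-class precision (TP/(TP+FP)):
  class_0: TP=44, FP=16+10=26 → 44/70 = 0.62857
  class_1: TP=62, FP=20+12=32 → 62/94 = 0.65957
  class_2: TP=27, FP=12+12=24 → 27/51 = 0.52941
Macro-precision = mean = (0.62857 + 0.65957 + 0.52941) / 3 = 0.6059

0.6059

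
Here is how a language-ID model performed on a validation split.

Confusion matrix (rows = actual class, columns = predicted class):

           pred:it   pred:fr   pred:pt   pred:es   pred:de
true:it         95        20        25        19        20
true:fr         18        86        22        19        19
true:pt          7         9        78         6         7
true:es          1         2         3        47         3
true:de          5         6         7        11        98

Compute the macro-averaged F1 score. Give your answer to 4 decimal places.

Per-class F1 score (2·TP/(2·TP+FP+FN)):
  it: TP=95, FP=18+7+1+5=31, FN=20+25+19+20=84 → 190/305 = 0.62295
  fr: TP=86, FP=20+9+2+6=37, FN=18+22+19+19=78 → 172/287 = 0.59930
  pt: TP=78, FP=25+22+3+7=57, FN=7+9+6+7=29 → 156/242 = 0.64463
  es: TP=47, FP=19+19+6+11=55, FN=1+2+3+3=9 → 94/158 = 0.59494
  de: TP=98, FP=20+19+7+3=49, FN=5+6+7+11=29 → 196/274 = 0.71533
Macro-F1 score = mean = (0.62295 + 0.59930 + 0.64463 + 0.59494 + 0.71533) / 5 = 0.6354

0.6354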